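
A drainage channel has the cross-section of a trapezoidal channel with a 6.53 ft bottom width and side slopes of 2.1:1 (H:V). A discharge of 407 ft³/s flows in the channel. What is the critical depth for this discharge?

y_c = 3.46 ft

At critical depth, Q² T / (g A³) = 1, i.e. A³/T = Q²/g = 407²/32.2 = 5144.
Try y = 3.99 ft: A³/T = 9039 — high.
Try y = 2.8 ft: A³/T = 2294 — low.
Try y = 3.46 ft: A³/T = 5164 — close enough.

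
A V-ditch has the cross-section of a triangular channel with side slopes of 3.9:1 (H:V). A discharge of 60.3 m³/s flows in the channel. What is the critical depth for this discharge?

At critical depth, Q² T / (g A³) = 1, i.e. A³/T = Q²/g = 60.3²/9.81 = 370.7.
Try y = 2.51 m: A³/T = 757.6 — over.
Try y = 2.18 m: A³/T = 374.4 — matches.

y_c = 2.18 m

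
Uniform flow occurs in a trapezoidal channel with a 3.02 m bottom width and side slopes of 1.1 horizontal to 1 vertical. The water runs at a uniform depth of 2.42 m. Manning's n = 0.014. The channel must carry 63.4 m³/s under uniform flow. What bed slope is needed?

S = 0.0028

With bottom width b = 3.02 m and side slope z = 1.1: A = (b + zy)y = (3.02 + 1.1×2.42)×2.42 = 13.75 m²; P = b + 2y√(1+z²) = 3.02 + 2×2.42×1.487 = 10.22 m.
Hydraulic radius R = A/P = 13.75/10.22 = 1.346 m.
From Manning's equation, S = [nQ / (1 A R^(2/3))]² = [0.014 × 63.4 / (1 × 13.75 × 1.346^(2/3))]² = 0.0028.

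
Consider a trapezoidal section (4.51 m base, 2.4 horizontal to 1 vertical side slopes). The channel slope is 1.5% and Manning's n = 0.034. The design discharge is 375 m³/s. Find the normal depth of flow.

Manning's equation rearranged: A R^(2/3) = nQ / (1·√S) = 0.034 × 375 / (√0.015) = 104.1.
Try y = 3.24 m: A R^(2/3) = 60.29 — short.
Try y = 4.88 m: A R^(2/3) = 151.6 — over.
Try y = 4.14 m: A R^(2/3) = 104.1 — matches.

y_n = 4.14 m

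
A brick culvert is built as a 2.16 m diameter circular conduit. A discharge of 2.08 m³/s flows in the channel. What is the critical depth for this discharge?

y_c = 0.665 m

At critical depth, Q² T / (g A³) = 1, i.e. A³/T = Q²/g = 2.08²/9.81 = 0.441.
Try y = 0.72 m: A³/T = 0.6002 — too large.
Try y = 0.496 m: A³/T = 0.1411 — too small.
Try y = 0.665 m: A³/T = 0.4414 — close enough.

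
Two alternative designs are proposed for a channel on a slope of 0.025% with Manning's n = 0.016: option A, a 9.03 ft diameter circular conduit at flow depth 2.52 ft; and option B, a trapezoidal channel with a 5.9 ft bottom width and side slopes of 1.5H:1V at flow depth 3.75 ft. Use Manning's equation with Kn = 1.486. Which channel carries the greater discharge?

channel B

Channel A: For a circular section of diameter D = 9.03 ft at depth y = 2.52 ft, the central angle is θ = 2 arccos(1 − 2y/D) = 2.226 rad. Then A = (D²/8)(θ − sin θ) = 14.61 ft² and P = Dθ/2 = 10.05 ft. Hydraulic radius R = A/P = 14.61/10.05 = 1.454 ft. Q_A = (1.486/0.016)·14.61·1.454^(2/3)·√0.00025 = 27.53 ft³/s.
Channel B: With bottom width b = 5.9 ft and side slope z = 1.5: A = (b + zy)y = (5.9 + 1.5×3.75)×3.75 = 43.22 ft²; P = b + 2y√(1+z²) = 5.9 + 2×3.75×1.803 = 19.42 ft. Hydraulic radius R = A/P = 43.22/19.42 = 2.225 ft. Q_B = (1.486/0.016)·43.22·2.225^(2/3)·√0.00025 = 108.2 ft³/s.
Q_A = 27.53 ft³/s vs Q_B = 108.2 ft³/s, so channel B carries more.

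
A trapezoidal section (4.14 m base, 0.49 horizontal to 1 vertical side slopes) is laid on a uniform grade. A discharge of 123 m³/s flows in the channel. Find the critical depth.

At critical depth, Q² T / (g A³) = 1, i.e. A³/T = Q²/g = 123²/9.81 = 1542.
Try y = 2.79 m: A³/T = 527.7 — too small.
Try y = 4.19 m: A³/T = 2119 — too large.
Try y = 3.82 m: A³/T = 1536 — close enough.

y_c = 3.82 m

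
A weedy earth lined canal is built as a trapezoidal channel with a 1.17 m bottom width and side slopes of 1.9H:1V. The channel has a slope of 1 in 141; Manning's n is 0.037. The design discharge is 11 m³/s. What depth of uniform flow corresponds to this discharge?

Manning's equation rearranged: A R^(2/3) = nQ / (1·√S) = 0.037 × 11 / (√0.007092) = 4.833.
Trying y = 1.74 m: A R^(2/3) = 7.267 — high.
Trying y = 1.46 m: A R^(2/3) = 4.854 — ≈ 4.833.

y_n = 1.46 m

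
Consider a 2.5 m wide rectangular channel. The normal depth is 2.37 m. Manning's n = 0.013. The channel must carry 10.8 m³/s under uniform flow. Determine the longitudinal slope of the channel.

S = 0.000734

Flow area A = b·y = 2.5 × 2.37 = 5.925 m². Wetted perimeter P = b + 2y = 2.5 + 2×2.37 = 7.24 m.
Hydraulic radius R = A/P = 5.925/7.24 = 0.8184 m.
From Manning's equation, S = [nQ / (1 A R^(2/3))]² = [0.013 × 10.8 / (1 × 5.925 × 0.8184^(2/3))]² = 0.000734.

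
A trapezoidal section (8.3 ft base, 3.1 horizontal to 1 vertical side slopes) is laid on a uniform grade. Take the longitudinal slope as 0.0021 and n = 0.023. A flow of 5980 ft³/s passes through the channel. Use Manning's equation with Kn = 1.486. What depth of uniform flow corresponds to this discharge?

y_n = 12.4 ft

Manning's equation rearranged: A R^(2/3) = nQ / (1.486·√S) = 0.023 × 5980 / (1.486 × √0.0021) = 2020.
Try y = 9.97 ft: A R^(2/3) = 1194 — too small.
Try y = 15.9 ft: A R^(2/3) = 3719 — too large.
Try y = 12.4 ft: A R^(2/3) = 2020 — matches.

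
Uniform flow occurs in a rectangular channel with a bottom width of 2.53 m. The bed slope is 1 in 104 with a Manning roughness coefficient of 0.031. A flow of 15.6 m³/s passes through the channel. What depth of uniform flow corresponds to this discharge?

Manning's equation rearranged: A R^(2/3) = nQ / (1·√S) = 0.031 × 15.6 / (√0.009615) = 4.932.
At y = 2.43 m: A R^(2/3) = 5.438 — too large.
At y = 1.85 m: A R^(2/3) = 3.868 — too small.
At y = 2.24 m: A R^(2/3) = 4.918 — matches.

y_n = 2.24 m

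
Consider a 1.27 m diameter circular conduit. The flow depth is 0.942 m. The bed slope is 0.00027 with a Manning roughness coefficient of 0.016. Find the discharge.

Q = 0.545 m³/s

For a circular section of diameter D = 1.27 m at depth y = 0.942 m, the central angle is θ = 2 arccos(1 − 2y/D) = 4.151 rad. Then A = (D²/8)(θ − sin θ) = 1.008 m² and P = Dθ/2 = 2.636 m.
Hydraulic radius R = A/P = 1.008/2.636 = 0.3822 m.
Manning's equation: Q = (1/n) A R^(2/3) S^(1/2) = (1/0.016) × 1.008 × 0.3822^(2/3) × 0.00027^(1/2) = 0.545 m³/s.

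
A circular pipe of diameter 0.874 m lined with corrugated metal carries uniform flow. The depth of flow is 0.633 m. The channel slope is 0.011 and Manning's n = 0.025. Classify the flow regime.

For a circular section of diameter D = 0.874 m at depth y = 0.633 m, the central angle is θ = 2 arccos(1 − 2y/D) = 4.072 rad. Then A = (D²/8)(θ − sin θ) = 0.4653 m² and P = Dθ/2 = 1.779 m.
Hydraulic radius R = A/P = 0.4653/1.779 = 0.2615 m.
V = (1/n) R^(2/3) √S = (1/0.025) × 0.2615^(2/3) × √0.011 = 1.716 m/s. Hydraulic depth D_h = A/T = 0.4653/0.7812 = 0.5957 m.
Froude number Fr = V/√(g·D_h) = 1.716/√(9.81×0.5957) = 0.71, which is less than 1, so the flow is subcritical.

subcritical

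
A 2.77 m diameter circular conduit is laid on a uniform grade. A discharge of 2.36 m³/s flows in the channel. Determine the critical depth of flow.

At critical depth, Q² T / (g A³) = 1, i.e. A³/T = Q²/g = 2.36²/9.81 = 0.5677.
Try y = 0.581 m: A³/T = 0.3434 — short.
Try y = 0.808 m: A³/T = 1.242 — over.
Try y = 0.661 m: A³/T = 0.5685 — matches.

y_c = 0.661 m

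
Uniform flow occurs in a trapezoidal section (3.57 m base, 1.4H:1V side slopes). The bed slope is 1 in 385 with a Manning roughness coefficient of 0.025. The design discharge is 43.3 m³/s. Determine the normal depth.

y_n = 2.42 m

Manning's equation rearranged: A R^(2/3) = nQ / (1·√S) = 0.025 × 43.3 / (√0.002597) = 21.24.
Try y = 1.87 m: A R^(2/3) = 12.75 — too small.
Try y = 3.05 m: A R^(2/3) = 34.06 — too large.
Try y = 2.42 m: A R^(2/3) = 21.23 — matches.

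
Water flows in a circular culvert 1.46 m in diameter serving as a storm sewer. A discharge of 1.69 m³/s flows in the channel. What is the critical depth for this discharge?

At critical depth, Q² T / (g A³) = 1, i.e. A³/T = Q²/g = 1.69²/9.81 = 0.2911.
At y = 0.486 m: A³/T = 0.08424 — short.
At y = 0.767 m: A³/T = 0.4852 — over.
At y = 0.671 m: A³/T = 0.2911 — ≈ 0.2911.

y_c = 0.671 m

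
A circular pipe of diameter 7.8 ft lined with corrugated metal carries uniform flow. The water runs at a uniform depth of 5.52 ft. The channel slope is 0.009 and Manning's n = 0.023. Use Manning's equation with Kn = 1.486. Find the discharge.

Q = 388 ft³/s

For a circular section of diameter D = 7.8 ft at depth y = 5.52 ft, the central angle is θ = 2 arccos(1 − 2y/D) = 3.998 rad. Then A = (D²/8)(θ − sin θ) = 36.15 ft² and P = Dθ/2 = 15.59 ft.
Hydraulic radius R = A/P = 36.15/15.59 = 2.319 ft.
Manning's equation: Q = (1.486/n) A R^(2/3) S^(1/2) = (1.486/0.023) × 36.15 × 2.319^(2/3) × 0.009^(1/2) = 388 ft³/s.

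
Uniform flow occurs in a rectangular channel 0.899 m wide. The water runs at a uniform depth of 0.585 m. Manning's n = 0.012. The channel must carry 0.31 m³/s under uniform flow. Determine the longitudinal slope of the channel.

Flow area A = b·y = 0.899 × 0.585 = 0.5259 m². Wetted perimeter P = b + 2y = 0.899 + 2×0.585 = 2.069 m.
Hydraulic radius R = A/P = 0.5259/2.069 = 0.2542 m.
From Manning's equation, S = [nQ / (1 A R^(2/3))]² = [0.012 × 0.31 / (1 × 0.5259 × 0.2542^(2/3))]² = 0.000311.

S = 0.000311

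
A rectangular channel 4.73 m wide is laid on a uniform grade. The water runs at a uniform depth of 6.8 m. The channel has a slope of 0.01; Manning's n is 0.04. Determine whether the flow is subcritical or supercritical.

Flow area A = b·y = 4.73 × 6.8 = 32.16 m². Wetted perimeter P = b + 2y = 4.73 + 2×6.8 = 18.33 m.
Hydraulic radius R = A/P = 32.16/18.33 = 1.755 m.
V = (1/n) R^(2/3) √S = (1/0.04) × 1.755^(2/3) × √0.01 = 3.637 m/s. Hydraulic depth D_h = A/T = 32.16/4.73 = 6.8 m.
Froude number Fr = V/√(g·D_h) = 3.637/√(9.81×6.8) = 0.445, which is less than 1, so the flow is subcritical.

subcritical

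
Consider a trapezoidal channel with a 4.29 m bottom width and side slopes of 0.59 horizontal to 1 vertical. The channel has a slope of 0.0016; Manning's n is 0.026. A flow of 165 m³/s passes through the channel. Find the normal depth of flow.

y_n = 6.64 m

Manning's equation rearranged: A R^(2/3) = nQ / (1·√S) = 0.026 × 165 / (√0.0016) = 107.2.
Trying y = 7.65 m: A R^(2/3) = 141.8 — high.
Trying y = 6.64 m: A R^(2/3) = 107.4 — matches.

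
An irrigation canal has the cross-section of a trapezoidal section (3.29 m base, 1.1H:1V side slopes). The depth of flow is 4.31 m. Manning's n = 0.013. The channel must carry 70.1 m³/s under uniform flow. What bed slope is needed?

With bottom width b = 3.29 m and side slope z = 1.1: A = (b + zy)y = (3.29 + 1.1×4.31)×4.31 = 34.61 m²; P = b + 2y√(1+z²) = 3.29 + 2×4.31×1.487 = 16.1 m.
Hydraulic radius R = A/P = 34.61/16.1 = 2.149 m.
From Manning's equation, S = [nQ / (1 A R^(2/3))]² = [0.013 × 70.1 / (1 × 34.61 × 2.149^(2/3))]² = 0.00025.

S = 0.00025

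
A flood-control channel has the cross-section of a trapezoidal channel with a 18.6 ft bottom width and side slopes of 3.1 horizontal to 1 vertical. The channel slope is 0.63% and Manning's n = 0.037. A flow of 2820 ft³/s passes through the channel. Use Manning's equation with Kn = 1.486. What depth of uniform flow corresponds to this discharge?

y_n = 7.54 ft

Manning's equation rearranged: A R^(2/3) = nQ / (1.486·√S) = 0.037 × 2820 / (1.486 × √0.0063) = 884.6.
Try y = 9.36 ft: A R^(2/3) = 1406 — too large.
Try y = 6.73 ft: A R^(2/3) = 697.2 — too small.
Try y = 7.54 ft: A R^(2/3) = 884.7 — ≈ 884.6.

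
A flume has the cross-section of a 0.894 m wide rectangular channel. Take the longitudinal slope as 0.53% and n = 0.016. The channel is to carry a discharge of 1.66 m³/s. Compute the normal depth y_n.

y_n = 0.911 m

Manning's equation rearranged: A R^(2/3) = nQ / (1·√S) = 0.016 × 1.66 / (√0.0053) = 0.3648.
Try y = 1.02 m: A R^(2/3) = 0.4184 — high.
Try y = 0.768 m: A R^(2/3) = 0.2956 — low.
Try y = 0.911 m: A R^(2/3) = 0.3649 — ≈ 0.3648.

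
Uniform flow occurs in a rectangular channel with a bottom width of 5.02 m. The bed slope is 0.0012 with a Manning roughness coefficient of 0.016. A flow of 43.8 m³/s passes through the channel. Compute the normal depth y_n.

y_n = 3.21 m

Manning's equation rearranged: A R^(2/3) = nQ / (1·√S) = 0.016 × 43.8 / (√0.0012) = 20.23.
At y = 3.84 m: A R^(2/3) = 25.46 — too large.
At y = 3.21 m: A R^(2/3) = 20.25 — matches.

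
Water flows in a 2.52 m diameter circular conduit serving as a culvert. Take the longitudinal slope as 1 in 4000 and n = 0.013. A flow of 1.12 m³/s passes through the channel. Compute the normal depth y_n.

y_n = 0.861 m

Manning's equation rearranged: A R^(2/3) = nQ / (1·√S) = 0.013 × 1.12 / (√0.00025) = 0.9209.
Trying y = 0.695 m: A R^(2/3) = 0.6093 — short.
Trying y = 1.09 m: A R^(2/3) = 1.423 — over.
Trying y = 0.861 m: A R^(2/3) = 0.9209 — matches.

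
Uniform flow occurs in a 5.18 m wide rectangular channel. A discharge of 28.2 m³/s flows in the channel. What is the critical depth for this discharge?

y_c = 1.45 m

For a rectangular channel, critical depth y_c = (q²/g)^(1/3) where q = Q/b = 28.2/5.18 = 5.444 m²/s.
So y_c = (5.444²/9.81)^(1/3) = 1.45 m.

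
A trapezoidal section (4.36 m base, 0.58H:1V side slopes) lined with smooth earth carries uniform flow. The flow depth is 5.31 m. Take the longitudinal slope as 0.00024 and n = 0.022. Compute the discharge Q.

Q = 49.5 m³/s

With bottom width b = 4.36 m and side slope z = 0.58: A = (b + zy)y = (4.36 + 0.58×5.31)×5.31 = 39.51 m²; P = b + 2y√(1+z²) = 4.36 + 2×5.31×1.156 = 16.64 m.
Hydraulic radius R = A/P = 39.51/16.64 = 2.375 m.
Manning's equation: Q = (1/n) A R^(2/3) S^(1/2) = (1/0.022) × 39.51 × 2.375^(2/3) × 0.00024^(1/2) = 49.5 m³/s.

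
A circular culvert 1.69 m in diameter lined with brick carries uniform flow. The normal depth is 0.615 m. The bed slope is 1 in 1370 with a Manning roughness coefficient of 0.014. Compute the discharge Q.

For a circular section of diameter D = 1.69 m at depth y = 0.615 m, the central angle is θ = 2 arccos(1 − 2y/D) = 2.59 rad. Then A = (D²/8)(θ − sin θ) = 0.7377 m² and P = Dθ/2 = 2.189 m.
Hydraulic radius R = A/P = 0.7377/2.189 = 0.3371 m.
Manning's equation: Q = (1/n) A R^(2/3) S^(1/2) = (1/0.014) × 0.7377 × 0.3371^(2/3) × 0.0007299^(1/2) = 0.69 m³/s.

Q = 0.69 m³/s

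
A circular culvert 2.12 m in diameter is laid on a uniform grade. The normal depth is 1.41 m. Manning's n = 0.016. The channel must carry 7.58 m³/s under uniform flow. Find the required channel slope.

For a circular section of diameter D = 2.12 m at depth y = 1.41 m, the central angle is θ = 2 arccos(1 − 2y/D) = 3.815 rad. Then A = (D²/8)(θ − sin θ) = 2.493 m² and P = Dθ/2 = 4.043 m.
Hydraulic radius R = A/P = 2.493/4.043 = 0.6166 m.
From Manning's equation, S = [nQ / (1 A R^(2/3))]² = [0.016 × 7.58 / (1 × 2.493 × 0.6166^(2/3))]² = 0.00451.

S = 0.00451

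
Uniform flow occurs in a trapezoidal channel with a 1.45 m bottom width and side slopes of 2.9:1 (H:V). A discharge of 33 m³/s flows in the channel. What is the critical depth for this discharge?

y_c = 1.69 m

At critical depth, Q² T / (g A³) = 1, i.e. A³/T = Q²/g = 33²/9.81 = 111.
Trying y = 1.38 m: A³/T = 45.05 — low.
Trying y = 2.01 m: A³/T = 238.9 — high.
Trying y = 1.69 m: A³/T = 109.9 — close enough.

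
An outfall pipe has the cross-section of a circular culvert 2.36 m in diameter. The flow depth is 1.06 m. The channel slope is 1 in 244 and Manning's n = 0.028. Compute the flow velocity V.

For a circular section of diameter D = 2.36 m at depth y = 1.06 m, the central angle is θ = 2 arccos(1 − 2y/D) = 2.938 rad. Then A = (D²/8)(θ − sin θ) = 1.904 m² and P = Dθ/2 = 3.467 m.
Hydraulic radius R = A/P = 1.904/3.467 = 0.5494 m.
From Manning's equation, V = (1/n) R^(2/3) S^(1/2) = (1/0.028) × 0.5494^(2/3) × 0.004098^(1/2) = 1.53 m/s.

V = 1.53 m/s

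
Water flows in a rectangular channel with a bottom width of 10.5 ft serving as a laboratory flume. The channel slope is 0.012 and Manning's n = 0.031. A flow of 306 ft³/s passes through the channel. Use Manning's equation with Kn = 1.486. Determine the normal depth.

y_n = 3.42 ft

Manning's equation rearranged: A R^(2/3) = nQ / (1.486·√S) = 0.031 × 306 / (1.486 × √0.012) = 58.27.
Trying y = 2.33 ft: A R^(2/3) = 33.66 — too small.
Trying y = 3.84 ft: A R^(2/3) = 68.57 — too large.
Trying y = 3.42 ft: A R^(2/3) = 58.34 — matches.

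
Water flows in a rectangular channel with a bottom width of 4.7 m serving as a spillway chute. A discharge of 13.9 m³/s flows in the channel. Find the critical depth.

y_c = 0.962 m

For a rectangular channel, critical depth y_c = (q²/g)^(1/3) where q = Q/b = 13.9/4.7 = 2.957 m²/s.
So y_c = (2.957²/9.81)^(1/3) = 0.962 m.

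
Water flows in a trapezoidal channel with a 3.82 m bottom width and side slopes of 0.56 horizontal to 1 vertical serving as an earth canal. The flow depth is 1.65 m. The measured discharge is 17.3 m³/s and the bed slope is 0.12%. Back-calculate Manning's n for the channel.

n = 0.016

With bottom width b = 3.82 m and side slope z = 0.56: A = (b + zy)y = (3.82 + 0.56×1.65)×1.65 = 7.828 m²; P = b + 2y√(1+z²) = 3.82 + 2×1.65×1.146 = 7.602 m.
Hydraulic radius R = A/P = 7.828/7.602 = 1.03 m.
Rearranging Manning's equation: n = (1/Q) A R^(2/3) S^(1/2) = (1/17.3) × 7.828 × 1.03^(2/3) × √0.0012 = 0.016.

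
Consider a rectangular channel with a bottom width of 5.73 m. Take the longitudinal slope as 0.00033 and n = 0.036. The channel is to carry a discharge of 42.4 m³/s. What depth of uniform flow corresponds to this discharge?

y_n = 8.78 m

Manning's equation rearranged: A R^(2/3) = nQ / (1·√S) = 0.036 × 42.4 / (√0.00033) = 84.03.
Try y = 10.3 m: A R^(2/3) = 101.1 — over.
Try y = 7.67 m: A R^(2/3) = 71.75 — short.
Try y = 8.78 m: A R^(2/3) = 84.07 — close enough.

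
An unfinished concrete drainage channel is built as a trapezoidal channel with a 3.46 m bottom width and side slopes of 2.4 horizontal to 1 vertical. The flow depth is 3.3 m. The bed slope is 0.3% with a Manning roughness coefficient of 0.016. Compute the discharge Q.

Q = 192 m³/s

With bottom width b = 3.46 m and side slope z = 2.4: A = (b + zy)y = (3.46 + 2.4×3.3)×3.3 = 37.55 m²; P = b + 2y√(1+z²) = 3.46 + 2×3.3×2.6 = 20.62 m.
Hydraulic radius R = A/P = 37.55/20.62 = 1.821 m.
Manning's equation: Q = (1/n) A R^(2/3) S^(1/2) = (1/0.016) × 37.55 × 1.821^(2/3) × 0.003^(1/2) = 192 m³/s.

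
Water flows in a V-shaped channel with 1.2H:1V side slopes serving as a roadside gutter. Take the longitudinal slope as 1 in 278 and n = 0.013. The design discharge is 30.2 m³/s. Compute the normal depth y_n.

y_n = 2.4 m

Manning's equation rearranged: A R^(2/3) = nQ / (1·√S) = 0.013 × 30.2 / (√0.003597) = 6.546.
Trying y = 2.63 m: A R^(2/3) = 8.357 — over.
Trying y = 2.05 m: A R^(2/3) = 4.3 — short.
Trying y = 2.4 m: A R^(2/3) = 6.547 — matches.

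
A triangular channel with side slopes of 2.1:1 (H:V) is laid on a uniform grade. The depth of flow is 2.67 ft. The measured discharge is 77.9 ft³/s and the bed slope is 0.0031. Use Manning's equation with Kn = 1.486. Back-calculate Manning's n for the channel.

n = 0.018

For a triangular section with side slope z = 2.1: A = zy² = 2.1×2.67² = 14.97 ft²; P = 2y√(1+z²) = 2×2.67×2.326 = 12.42 ft.
Hydraulic radius R = A/P = 14.97/12.42 = 1.205 ft.
Rearranging Manning's equation: n = (1.486/Q) A R^(2/3) S^(1/2) = (1.486/77.9) × 14.97 × 1.205^(2/3) × √0.0031 = 0.018.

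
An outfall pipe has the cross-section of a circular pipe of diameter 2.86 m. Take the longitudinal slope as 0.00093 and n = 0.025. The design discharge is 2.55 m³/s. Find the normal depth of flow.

Manning's equation rearranged: A R^(2/3) = nQ / (1·√S) = 0.025 × 2.55 / (√0.00093) = 2.09.
Try y = 1.01 m: A R^(2/3) = 1.374 — too small.
Try y = 1.57 m: A R^(2/3) = 2.999 — too large.
Try y = 1.27 m: A R^(2/3) = 2.09 — close enough.

y_n = 1.27 m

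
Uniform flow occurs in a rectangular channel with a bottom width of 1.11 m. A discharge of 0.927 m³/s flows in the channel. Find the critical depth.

For a rectangular channel, critical depth y_c = (q²/g)^(1/3) where q = Q/b = 0.927/1.11 = 0.8351 m²/s.
So y_c = (0.8351²/9.81)^(1/3) = 0.414 m.

y_c = 0.414 m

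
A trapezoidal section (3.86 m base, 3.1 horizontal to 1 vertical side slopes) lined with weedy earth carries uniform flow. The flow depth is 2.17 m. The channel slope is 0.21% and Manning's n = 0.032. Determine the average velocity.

V = 1.69 m/s

With bottom width b = 3.86 m and side slope z = 3.1: A = (b + zy)y = (3.86 + 3.1×2.17)×2.17 = 22.97 m²; P = b + 2y√(1+z²) = 3.86 + 2×2.17×3.257 = 18 m.
Hydraulic radius R = A/P = 22.97/18 = 1.277 m.
From Manning's equation, V = (1/n) R^(2/3) S^(1/2) = (1/0.032) × 1.277^(2/3) × 0.0021^(1/2) = 1.69 m/s.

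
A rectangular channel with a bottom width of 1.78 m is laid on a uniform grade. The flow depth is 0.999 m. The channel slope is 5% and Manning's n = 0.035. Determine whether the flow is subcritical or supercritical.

Flow area A = b·y = 1.78 × 0.999 = 1.778 m². Wetted perimeter P = b + 2y = 1.78 + 2×0.999 = 3.778 m.
Hydraulic radius R = A/P = 1.778/3.778 = 0.4707 m.
V = (1/n) R^(2/3) √S = (1/0.035) × 0.4707^(2/3) × √0.05 = 3.866 m/s. Hydraulic depth D_h = A/T = 1.778/1.78 = 0.999 m.
Froude number Fr = V/√(g·D_h) = 3.866/√(9.81×0.999) = 1.23, which is greater than 1, so the flow is supercritical.

supercritical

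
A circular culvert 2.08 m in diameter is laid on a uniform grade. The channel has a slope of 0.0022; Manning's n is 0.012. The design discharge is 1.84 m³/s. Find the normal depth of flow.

y_n = 0.654 m

Manning's equation rearranged: A R^(2/3) = nQ / (1·√S) = 0.012 × 1.84 / (√0.0022) = 0.4707.
Trying y = 0.557 m: A R^(2/3) = 0.3447 — short.
Trying y = 0.77 m: A R^(2/3) = 0.6418 — over.
Trying y = 0.654 m: A R^(2/3) = 0.4711 — matches.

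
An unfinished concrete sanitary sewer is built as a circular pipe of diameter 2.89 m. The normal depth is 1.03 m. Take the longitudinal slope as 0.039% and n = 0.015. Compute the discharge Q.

Q = 1.89 m³/s

For a circular section of diameter D = 2.89 m at depth y = 1.03 m, the central angle is θ = 2 arccos(1 − 2y/D) = 2.559 rad. Then A = (D²/8)(θ − sin θ) = 2.097 m² and P = Dθ/2 = 3.698 m.
Hydraulic radius R = A/P = 2.097/3.698 = 0.5672 m.
Manning's equation: Q = (1/n) A R^(2/3) S^(1/2) = (1/0.015) × 2.097 × 0.5672^(2/3) × 0.00039^(1/2) = 1.89 m³/s.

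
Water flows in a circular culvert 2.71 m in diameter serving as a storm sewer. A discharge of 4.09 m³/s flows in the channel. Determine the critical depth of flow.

y_c = 0.883 m

At critical depth, Q² T / (g A³) = 1, i.e. A³/T = Q²/g = 4.09²/9.81 = 1.705.
Try y = 0.726 m: A³/T = 0.7997 — short.
Try y = 0.959 m: A³/T = 2.351 — over.
Try y = 0.883 m: A³/T = 1.709 — matches.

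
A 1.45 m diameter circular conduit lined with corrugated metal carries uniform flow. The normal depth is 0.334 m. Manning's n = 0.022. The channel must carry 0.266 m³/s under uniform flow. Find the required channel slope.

S = 0.00359

For a circular section of diameter D = 1.45 m at depth y = 0.334 m, the central angle is θ = 2 arccos(1 − 2y/D) = 2.002 rad. Then A = (D²/8)(θ − sin θ) = 0.2875 m² and P = Dθ/2 = 1.452 m.
Hydraulic radius R = A/P = 0.2875/1.452 = 0.1981 m.
From Manning's equation, S = [nQ / (1 A R^(2/3))]² = [0.022 × 0.266 / (1 × 0.2875 × 0.1981^(2/3))]² = 0.00359.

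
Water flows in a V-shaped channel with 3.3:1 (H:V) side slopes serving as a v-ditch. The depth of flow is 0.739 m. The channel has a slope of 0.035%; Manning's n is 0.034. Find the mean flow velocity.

V = 0.275 m/s

For a triangular section with side slope z = 3.3: A = zy² = 3.3×0.739² = 1.802 m²; P = 2y√(1+z²) = 2×0.739×3.448 = 5.096 m.
Hydraulic radius R = A/P = 1.802/5.096 = 0.3536 m.
From Manning's equation, V = (1/n) R^(2/3) S^(1/2) = (1/0.034) × 0.3536^(2/3) × 0.00035^(1/2) = 0.275 m/s.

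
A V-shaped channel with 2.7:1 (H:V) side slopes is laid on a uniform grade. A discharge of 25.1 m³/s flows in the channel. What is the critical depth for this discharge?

At critical depth, Q² T / (g A³) = 1, i.e. A³/T = Q²/g = 25.1²/9.81 = 64.22.
At y = 1.21 m: A³/T = 9.454 — short.
At y = 1.77 m: A³/T = 63.32 — ≈ 64.22.

y_c = 1.77 m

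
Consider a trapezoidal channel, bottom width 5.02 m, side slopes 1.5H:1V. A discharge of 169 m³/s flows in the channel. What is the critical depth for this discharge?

y_c = 3.48 m

At critical depth, Q² T / (g A³) = 1, i.e. A³/T = Q²/g = 169²/9.81 = 2911.
At y = 4.24 m: A³/T = 6332 — over.
At y = 2.56 m: A³/T = 918.8 — short.
At y = 3.48 m: A³/T = 2927 — matches.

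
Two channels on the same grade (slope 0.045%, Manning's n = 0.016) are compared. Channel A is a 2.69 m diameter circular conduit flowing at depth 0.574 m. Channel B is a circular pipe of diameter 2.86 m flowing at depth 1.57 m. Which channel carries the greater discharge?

Channel A: For a circular section of diameter D = 2.69 m at depth y = 0.574 m, the central angle is θ = 2 arccos(1 − 2y/D) = 1.921 rad. Then A = (D²/8)(θ − sin θ) = 0.8876 m² and P = Dθ/2 = 2.583 m. Hydraulic radius R = A/P = 0.8876/2.583 = 0.3436 m. Q_A = (1/0.016)·0.8876·0.3436^(2/3)·√0.00045 = 0.5773 m³/s.
Channel B: For a circular section of diameter D = 2.86 m at depth y = 1.57 m, the central angle is θ = 2 arccos(1 − 2y/D) = 3.338 rad. Then A = (D²/8)(θ − sin θ) = 3.612 m² and P = Dθ/2 = 4.773 m. Hydraulic radius R = A/P = 3.612/4.773 = 0.7567 m. Q_B = (1/0.016)·3.612·0.7567^(2/3)·√0.00045 = 3.977 m³/s.
Q_A = 0.5773 m³/s vs Q_B = 3.977 m³/s, so channel B carries more.

channel B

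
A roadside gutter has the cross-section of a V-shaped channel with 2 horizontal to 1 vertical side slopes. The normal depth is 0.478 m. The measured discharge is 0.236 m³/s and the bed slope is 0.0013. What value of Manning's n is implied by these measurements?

n = 0.025

For a triangular section with side slope z = 2: A = zy² = 2×0.478² = 0.457 m²; P = 2y√(1+z²) = 2×0.478×2.236 = 2.138 m.
Hydraulic radius R = A/P = 0.457/2.138 = 0.2138 m.
Rearranging Manning's equation: n = (1/Q) A R^(2/3) S^(1/2) = (1/0.236) × 0.457 × 0.2138^(2/3) × √0.0013 = 0.025.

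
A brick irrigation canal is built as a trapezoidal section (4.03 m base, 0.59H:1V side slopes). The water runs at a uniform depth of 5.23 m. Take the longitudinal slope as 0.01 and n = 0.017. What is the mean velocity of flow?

V = 10.3 m/s

With bottom width b = 4.03 m and side slope z = 0.59: A = (b + zy)y = (4.03 + 0.59×5.23)×5.23 = 37.22 m²; P = b + 2y√(1+z²) = 4.03 + 2×5.23×1.161 = 16.17 m.
Hydraulic radius R = A/P = 37.22/16.17 = 2.301 m.
From Manning's equation, V = (1/n) R^(2/3) S^(1/2) = (1/0.017) × 2.301^(2/3) × 0.01^(1/2) = 10.3 m/s.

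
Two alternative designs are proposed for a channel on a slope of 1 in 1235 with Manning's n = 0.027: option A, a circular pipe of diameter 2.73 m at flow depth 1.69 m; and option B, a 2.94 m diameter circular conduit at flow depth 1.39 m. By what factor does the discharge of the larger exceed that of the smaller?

Channel A: For a circular section of diameter D = 2.73 m at depth y = 1.69 m, the central angle is θ = 2 arccos(1 − 2y/D) = 3.622 rad. Then A = (D²/8)(θ − sin θ) = 3.806 m² and P = Dθ/2 = 4.945 m. Hydraulic radius R = A/P = 3.806/4.945 = 0.7696 m. Q_A = (1/0.027)·3.806·0.7696^(2/3)·√0.0008097 = 3.368 m³/s.
Channel B: For a circular section of diameter D = 2.94 m at depth y = 1.39 m, the central angle is θ = 2 arccos(1 − 2y/D) = 3.033 rad. Then A = (D²/8)(θ − sin θ) = 3.159 m² and P = Dθ/2 = 4.458 m. Hydraulic radius R = A/P = 3.159/4.458 = 0.7087 m. Q_B = (1/0.027)·3.159·0.7087^(2/3)·√0.0008097 = 2.647 m³/s.
The larger discharge is 3.368 m³/s and the smaller is 2.647 m³/s; the ratio is 1.27.

1.27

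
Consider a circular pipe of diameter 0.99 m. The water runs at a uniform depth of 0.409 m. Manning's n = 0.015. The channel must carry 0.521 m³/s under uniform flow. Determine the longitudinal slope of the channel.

S = 0.00519

For a circular section of diameter D = 0.99 m at depth y = 0.409 m, the central angle is θ = 2 arccos(1 − 2y/D) = 2.792 rad. Then A = (D²/8)(θ − sin θ) = 0.3002 m² and P = Dθ/2 = 1.382 m.
Hydraulic radius R = A/P = 0.3002/1.382 = 0.2172 m.
From Manning's equation, S = [nQ / (1 A R^(2/3))]² = [0.015 × 0.521 / (1 × 0.3002 × 0.2172^(2/3))]² = 0.00519.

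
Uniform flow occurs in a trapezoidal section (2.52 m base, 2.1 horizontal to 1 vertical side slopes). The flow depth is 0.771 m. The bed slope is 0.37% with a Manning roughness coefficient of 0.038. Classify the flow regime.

With bottom width b = 2.52 m and side slope z = 2.1: A = (b + zy)y = (2.52 + 2.1×0.771)×0.771 = 3.191 m²; P = b + 2y√(1+z²) = 2.52 + 2×0.771×2.326 = 6.107 m.
Hydraulic radius R = A/P = 3.191/6.107 = 0.5226 m.
V = (1/n) R^(2/3) √S = (1/0.038) × 0.5226^(2/3) × √0.0037 = 1.039 m/s. Hydraulic depth D_h = A/T = 3.191/5.758 = 0.5542 m.
Froude number Fr = V/√(g·D_h) = 1.039/√(9.81×0.5542) = 0.445, which is less than 1, so the flow is subcritical.

subcritical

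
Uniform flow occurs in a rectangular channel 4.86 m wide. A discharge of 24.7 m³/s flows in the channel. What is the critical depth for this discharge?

For a rectangular channel, critical depth y_c = (q²/g)^(1/3) where q = Q/b = 24.7/4.86 = 5.082 m²/s.
So y_c = (5.082²/9.81)^(1/3) = 1.38 m.

y_c = 1.38 m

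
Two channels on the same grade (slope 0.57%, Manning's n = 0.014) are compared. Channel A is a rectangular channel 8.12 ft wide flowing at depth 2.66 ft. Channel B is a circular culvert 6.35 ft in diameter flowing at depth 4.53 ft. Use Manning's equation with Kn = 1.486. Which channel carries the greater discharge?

channel B

Channel A: Flow area A = b·y = 8.12 × 2.66 = 21.6 ft². Wetted perimeter P = b + 2y = 8.12 + 2×2.66 = 13.44 ft. Hydraulic radius R = A/P = 21.6/13.44 = 1.607 ft. Q_A = (1.486/0.014)·21.6·1.607^(2/3)·√0.0057 = 237.5 ft³/s.
Channel B: For a circular section of diameter D = 6.35 ft at depth y = 4.53 ft, the central angle is θ = 2 arccos(1 − 2y/D) = 4.023 rad. Then A = (D²/8)(θ − sin θ) = 24.17 ft² and P = Dθ/2 = 12.77 ft. Hydraulic radius R = A/P = 24.17/12.77 = 1.892 ft. Q_B = (1.486/0.014)·24.17·1.892^(2/3)·√0.0057 = 296.3 ft³/s.
Q_A = 237.5 ft³/s vs Q_B = 296.3 ft³/s, so channel B carries more.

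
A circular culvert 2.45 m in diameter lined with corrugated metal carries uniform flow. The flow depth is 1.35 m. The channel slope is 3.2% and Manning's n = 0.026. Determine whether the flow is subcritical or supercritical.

For a circular section of diameter D = 2.45 m at depth y = 1.35 m, the central angle is θ = 2 arccos(1 − 2y/D) = 3.346 rad. Then A = (D²/8)(θ − sin θ) = 2.663 m² and P = Dθ/2 = 4.099 m.
Hydraulic radius R = A/P = 2.663/4.099 = 0.6497 m.
V = (1/n) R^(2/3) √S = (1/0.026) × 0.6497^(2/3) × √0.032 = 5.161 m/s. Hydraulic depth D_h = A/T = 2.663/2.437 = 1.093 m.
Froude number Fr = V/√(g·D_h) = 5.161/√(9.81×1.093) = 1.58, which is greater than 1, so the flow is supercritical.

supercritical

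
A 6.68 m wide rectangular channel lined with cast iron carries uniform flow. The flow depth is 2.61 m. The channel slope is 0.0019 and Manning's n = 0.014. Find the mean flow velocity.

Flow area A = b·y = 6.68 × 2.61 = 17.43 m². Wetted perimeter P = b + 2y = 6.68 + 2×2.61 = 11.9 m.
Hydraulic radius R = A/P = 17.43/11.9 = 1.465 m.
From Manning's equation, V = (1/n) R^(2/3) S^(1/2) = (1/0.014) × 1.465^(2/3) × 0.0019^(1/2) = 4.02 m/s.

V = 4.02 m/s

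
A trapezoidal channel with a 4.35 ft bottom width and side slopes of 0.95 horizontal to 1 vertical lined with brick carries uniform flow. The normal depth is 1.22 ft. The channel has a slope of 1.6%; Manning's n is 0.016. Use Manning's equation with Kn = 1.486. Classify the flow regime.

With bottom width b = 4.35 ft and side slope z = 0.95: A = (b + zy)y = (4.35 + 0.95×1.22)×1.22 = 6.721 ft²; P = b + 2y√(1+z²) = 4.35 + 2×1.22×1.379 = 7.716 ft.
Hydraulic radius R = A/P = 6.721/7.716 = 0.8711 ft.
V = (1.486/n) R^(2/3) √S = (1.486/0.016) × 0.8711^(2/3) × √0.016 = 10.72 ft/s. Hydraulic depth D_h = A/T = 6.721/6.668 = 1.008 ft.
Froude number Fr = V/√(g·D_h) = 10.72/√(32.2×1.008) = 1.88, which is greater than 1, so the flow is supercritical.

supercritical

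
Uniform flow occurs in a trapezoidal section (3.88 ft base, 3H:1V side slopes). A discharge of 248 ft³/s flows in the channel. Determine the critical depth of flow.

y_c = 2.78 ft

At critical depth, Q² T / (g A³) = 1, i.e. A³/T = Q²/g = 248²/32.2 = 1910.
Try y = 2.09 ft: A³/T = 581.4 — too small.
Try y = 3.34 ft: A³/T = 4183 — too large.
Try y = 2.78 ft: A³/T = 1907 — close enough.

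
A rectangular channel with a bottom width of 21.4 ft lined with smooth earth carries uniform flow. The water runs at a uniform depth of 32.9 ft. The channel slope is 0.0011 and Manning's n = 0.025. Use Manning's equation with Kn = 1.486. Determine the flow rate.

Q = 5590 ft³/s

Flow area A = b·y = 21.4 × 32.9 = 704.1 ft². Wetted perimeter P = b + 2y = 21.4 + 2×32.9 = 87.2 ft.
Hydraulic radius R = A/P = 704.1/87.2 = 8.074 ft.
Manning's equation: Q = (1.486/n) A R^(2/3) S^(1/2) = (1.486/0.025) × 704.1 × 8.074^(2/3) × 0.0011^(1/2) = 5590 ft³/s.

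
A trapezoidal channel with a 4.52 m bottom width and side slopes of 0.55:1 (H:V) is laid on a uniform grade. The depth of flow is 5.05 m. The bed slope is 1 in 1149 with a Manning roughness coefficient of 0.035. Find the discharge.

Q = 54.1 m³/s

With bottom width b = 4.52 m and side slope z = 0.55: A = (b + zy)y = (4.52 + 0.55×5.05)×5.05 = 36.85 m²; P = b + 2y√(1+z²) = 4.52 + 2×5.05×1.141 = 16.05 m.
Hydraulic radius R = A/P = 36.85/16.05 = 2.297 m.
Manning's equation: Q = (1/n) A R^(2/3) S^(1/2) = (1/0.035) × 36.85 × 2.297^(2/3) × 0.0008703^(1/2) = 54.1 m³/s.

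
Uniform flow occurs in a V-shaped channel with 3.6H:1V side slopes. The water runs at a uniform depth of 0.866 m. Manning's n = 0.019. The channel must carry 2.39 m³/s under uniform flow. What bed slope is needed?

S = 0.000907

For a triangular section with side slope z = 3.6: A = zy² = 3.6×0.866² = 2.7 m²; P = 2y√(1+z²) = 2×0.866×3.736 = 6.471 m.
Hydraulic radius R = A/P = 2.7/6.471 = 0.4172 m.
From Manning's equation, S = [nQ / (1 A R^(2/3))]² = [0.019 × 2.39 / (1 × 2.7 × 0.4172^(2/3))]² = 0.000907.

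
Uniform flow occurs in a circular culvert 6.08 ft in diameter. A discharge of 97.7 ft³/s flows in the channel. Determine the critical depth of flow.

y_c = 2.65 ft

At critical depth, Q² T / (g A³) = 1, i.e. A³/T = Q²/g = 97.7²/32.2 = 296.4.
Trying y = 3.12 ft: A³/T = 555.6 — high.
Trying y = 1.85 ft: A³/T = 74.53 — low.
Trying y = 2.65 ft: A³/T = 297.6 — ≈ 296.4.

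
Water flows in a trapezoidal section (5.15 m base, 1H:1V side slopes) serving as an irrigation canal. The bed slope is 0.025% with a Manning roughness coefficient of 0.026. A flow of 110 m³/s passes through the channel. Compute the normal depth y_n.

y_n = 6.79 m

Manning's equation rearranged: A R^(2/3) = nQ / (1·√S) = 0.026 × 110 / (√0.00025) = 180.9.
At y = 7.72 m: A R^(2/3) = 236.9 — high.
At y = 5.14 m: A R^(2/3) = 102.2 — low.
At y = 6.79 m: A R^(2/3) = 180.7 — ≈ 180.9.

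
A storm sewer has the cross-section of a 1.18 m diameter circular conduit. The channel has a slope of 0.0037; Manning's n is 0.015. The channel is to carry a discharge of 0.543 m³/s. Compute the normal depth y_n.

Manning's equation rearranged: A R^(2/3) = nQ / (1·√S) = 0.015 × 0.543 / (√0.0037) = 0.1339.
At y = 0.297 m: A R^(2/3) = 0.06728 — low.
At y = 0.424 m: A R^(2/3) = 0.1339 — close enough.

y_n = 0.424 m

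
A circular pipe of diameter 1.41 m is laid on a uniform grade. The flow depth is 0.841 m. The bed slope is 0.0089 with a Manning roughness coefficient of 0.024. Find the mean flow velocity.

For a circular section of diameter D = 1.41 m at depth y = 0.841 m, the central angle is θ = 2 arccos(1 − 2y/D) = 3.53 rad. Then A = (D²/8)(θ − sin θ) = 0.9713 m² and P = Dθ/2 = 2.489 m.
Hydraulic radius R = A/P = 0.9713/2.489 = 0.3903 m.
From Manning's equation, V = (1/n) R^(2/3) S^(1/2) = (1/0.024) × 0.3903^(2/3) × 0.0089^(1/2) = 2.1 m/s.

V = 2.1 m/s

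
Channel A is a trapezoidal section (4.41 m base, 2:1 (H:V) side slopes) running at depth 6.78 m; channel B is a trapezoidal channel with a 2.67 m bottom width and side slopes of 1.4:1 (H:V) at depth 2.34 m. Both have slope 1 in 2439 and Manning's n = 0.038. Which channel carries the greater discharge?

channel A

Channel A: With bottom width b = 4.41 m and side slope z = 2: A = (b + zy)y = (4.41 + 2×6.78)×6.78 = 121.8 m²; P = b + 2y√(1+z²) = 4.41 + 2×6.78×2.236 = 34.73 m. Hydraulic radius R = A/P = 121.8/34.73 = 3.508 m. Q_A = (1/0.038)·121.8·3.508^(2/3)·√0.00041 = 149.9 m³/s.
Channel B: With bottom width b = 2.67 m and side slope z = 1.4: A = (b + zy)y = (2.67 + 1.4×2.34)×2.34 = 13.91 m²; P = b + 2y√(1+z²) = 2.67 + 2×2.34×1.72 = 10.72 m. Hydraulic radius R = A/P = 13.91/10.72 = 1.298 m. Q_B = (1/0.038)·13.91·1.298^(2/3)·√0.00041 = 8.821 m³/s.
Q_A = 149.9 m³/s vs Q_B = 8.821 m³/s, so channel A carries more.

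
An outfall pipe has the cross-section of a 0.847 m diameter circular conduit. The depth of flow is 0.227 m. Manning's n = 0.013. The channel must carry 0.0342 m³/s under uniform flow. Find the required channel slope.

For a circular section of diameter D = 0.847 m at depth y = 0.227 m, the central angle is θ = 2 arccos(1 − 2y/D) = 2.177 rad. Then A = (D²/8)(θ − sin θ) = 0.1215 m² and P = Dθ/2 = 0.9218 m.
Hydraulic radius R = A/P = 0.1215/0.9218 = 0.1318 m.
From Manning's equation, S = [nQ / (1 A R^(2/3))]² = [0.013 × 0.0342 / (1 × 0.1215 × 0.1318^(2/3))]² = 0.0002.

S = 0.0002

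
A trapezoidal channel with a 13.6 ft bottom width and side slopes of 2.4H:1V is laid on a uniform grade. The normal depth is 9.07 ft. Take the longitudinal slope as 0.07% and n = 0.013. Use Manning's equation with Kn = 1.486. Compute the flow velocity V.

V = 9.17 ft/s

With bottom width b = 13.6 ft and side slope z = 2.4: A = (b + zy)y = (13.6 + 2.4×9.07)×9.07 = 320.8 ft²; P = b + 2y√(1+z²) = 13.6 + 2×9.07×2.6 = 60.76 ft.
Hydraulic radius R = A/P = 320.8/60.76 = 5.279 ft.
From Manning's equation, V = (1.486/n) R^(2/3) S^(1/2) = (1.486/0.013) × 5.279^(2/3) × 0.0007^(1/2) = 9.17 ft/s.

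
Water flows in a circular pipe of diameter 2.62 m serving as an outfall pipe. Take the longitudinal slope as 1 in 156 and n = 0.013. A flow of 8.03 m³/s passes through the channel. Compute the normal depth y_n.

y_n = 1.02 m

Manning's equation rearranged: A R^(2/3) = nQ / (1·√S) = 0.013 × 8.03 / (√0.00641) = 1.304.
Try y = 1.29 m: A R^(2/3) = 1.981 — over.
Try y = 0.799 m: A R^(2/3) = 0.8219 — short.
Try y = 1.02 m: A R^(2/3) = 1.304 — close enough.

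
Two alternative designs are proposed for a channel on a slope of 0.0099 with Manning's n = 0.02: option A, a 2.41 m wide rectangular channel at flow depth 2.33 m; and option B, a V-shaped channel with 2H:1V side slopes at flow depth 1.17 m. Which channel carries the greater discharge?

Channel A: Flow area A = b·y = 2.41 × 2.33 = 5.615 m². Wetted perimeter P = b + 2y = 2.41 + 2×2.33 = 7.07 m. Hydraulic radius R = A/P = 5.615/7.07 = 0.7942 m. Q_A = (1/0.02)·5.615·0.7942^(2/3)·√0.0099 = 23.96 m³/s.
Channel B: For a triangular section with side slope z = 2: A = zy² = 2×1.17² = 2.738 m²; P = 2y√(1+z²) = 2×1.17×2.236 = 5.232 m. Hydraulic radius R = A/P = 2.738/5.232 = 0.5232 m. Q_B = (1/0.02)·2.738·0.5232^(2/3)·√0.0099 = 8.844 m³/s.
Q_A = 23.96 m³/s vs Q_B = 8.844 m³/s, so channel A carries more.

channel A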